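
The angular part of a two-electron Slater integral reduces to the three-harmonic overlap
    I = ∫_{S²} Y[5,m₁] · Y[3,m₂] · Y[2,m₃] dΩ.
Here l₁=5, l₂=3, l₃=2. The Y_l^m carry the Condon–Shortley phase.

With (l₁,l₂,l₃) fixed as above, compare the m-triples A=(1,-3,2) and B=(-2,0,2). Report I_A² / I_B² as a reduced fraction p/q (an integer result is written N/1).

1/35

Same 5,3,2: normalisation and zero-m 3j drop out of the ratio.
A: Δ: 6! 4! 0! / 11! → 1/2310; sum: t=0:+1/17280 = 1/17280; 3j²(5 3 2; 1 -3 2) = Δ·Π!·Σ² = 1/2310  (sign +1)
B: Δ: 6! 4! 0! / 11! → 1/2310; sum: t=3:−1/864 = -1/864; 3j²(5 3 2; -2 0 2) = Δ·Π!·Σ² = 1/66  (sign -1)
I_A²/I_B² = (1/2310)/(1/66) = 1/35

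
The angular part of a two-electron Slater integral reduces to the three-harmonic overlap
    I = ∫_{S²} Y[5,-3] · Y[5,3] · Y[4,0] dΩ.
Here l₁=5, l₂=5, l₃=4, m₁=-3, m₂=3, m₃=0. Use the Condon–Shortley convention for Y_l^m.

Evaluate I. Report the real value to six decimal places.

0.130198

m-sum 0 ✓  L=14 even ✓  0≤4≤10 ✓
Π(2lᵢ+1) = 11×11×9 = 1089
triangle coeff Δ(5,5,4) = 1/3153150
Σ_t [1,5]: t=1:−1/69120 t=2:+1/1728 t=3:−1/576 t=4:+1/1728 t=5:−1/69120 = -7/11520
(3j)²=2/143 [(5 5 4; 0 0 0)], sign=-1
Σ_t [4,6]: t=4:+1/27648 t=5:−1/4320 t=6:+1/11520 = -1/9216
(3j)²=2/143 [(5 5 4; -3 3 0)], sign=-1
⇒ 4πI² = 36/169
I = (+1)√(36/169/(4π)) = 0.13019760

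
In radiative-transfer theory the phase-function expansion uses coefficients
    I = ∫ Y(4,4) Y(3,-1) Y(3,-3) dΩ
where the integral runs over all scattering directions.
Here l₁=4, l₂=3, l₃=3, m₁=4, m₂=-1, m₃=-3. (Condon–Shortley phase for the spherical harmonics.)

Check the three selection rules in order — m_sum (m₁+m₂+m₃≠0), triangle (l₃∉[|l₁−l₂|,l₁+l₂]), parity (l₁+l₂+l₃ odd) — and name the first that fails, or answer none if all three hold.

none

Σmᵢ = 0  ✓
l₃∈[|l₁−l₂|,l₁+l₂]=[1,7], have l₃=3  ✓
Σlᵢ = 10 ⇒ even  ✓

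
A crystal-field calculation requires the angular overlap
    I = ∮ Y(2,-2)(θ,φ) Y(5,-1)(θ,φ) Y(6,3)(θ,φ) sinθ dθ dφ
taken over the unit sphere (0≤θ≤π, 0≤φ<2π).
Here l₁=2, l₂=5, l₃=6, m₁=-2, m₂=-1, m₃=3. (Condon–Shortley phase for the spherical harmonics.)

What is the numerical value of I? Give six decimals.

Σlᵢ=13 odd — θ-integrand is odd under cosθ→−cosθ; I=0

0.000000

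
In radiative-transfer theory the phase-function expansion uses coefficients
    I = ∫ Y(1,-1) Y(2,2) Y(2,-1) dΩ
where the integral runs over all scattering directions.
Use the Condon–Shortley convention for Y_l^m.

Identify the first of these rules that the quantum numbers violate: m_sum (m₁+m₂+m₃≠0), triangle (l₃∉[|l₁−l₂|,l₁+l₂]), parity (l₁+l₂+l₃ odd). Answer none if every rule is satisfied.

Σmᵢ = 0  ✓
l₃∈[|l₁−l₂|,l₁+l₂]=[1,3], have l₃=2  ✓
Σlᵢ = 5 ⇒ odd  ✗

parity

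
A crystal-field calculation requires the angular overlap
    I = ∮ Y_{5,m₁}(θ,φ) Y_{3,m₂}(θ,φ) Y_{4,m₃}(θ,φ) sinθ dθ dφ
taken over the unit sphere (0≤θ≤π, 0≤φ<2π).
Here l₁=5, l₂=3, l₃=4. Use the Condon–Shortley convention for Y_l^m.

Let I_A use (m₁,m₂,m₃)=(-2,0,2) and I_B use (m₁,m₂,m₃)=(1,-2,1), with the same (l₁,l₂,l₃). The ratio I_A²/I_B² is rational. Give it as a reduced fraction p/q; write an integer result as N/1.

Shared (l₁,l₂,l₃)=(5,3,4): N and (l;000)² cancel in I_A²/I_B².
A: Δ = 4!·6!·2!/13! = 1/180180; Racah Σ t=1..3: t=1:−1/8640 t=2:+1/480 t=3:−1/576 = 1/4320; ⇒ 3j(5 3 4; -2 0 2)² = 1/2145, sgn +1
B: Δ = 4!·6!·2!/13! = 1/180180; Racah Σ t=0..1: t=0:+1/1152 t=1:−1/432 = -5/3456; ⇒ 3j(5 3 4; 1 -2 1)² = 625/36036, sgn +1
I_A²/I_B² = (1/2145)/(625/36036) = 84/3125

84/3125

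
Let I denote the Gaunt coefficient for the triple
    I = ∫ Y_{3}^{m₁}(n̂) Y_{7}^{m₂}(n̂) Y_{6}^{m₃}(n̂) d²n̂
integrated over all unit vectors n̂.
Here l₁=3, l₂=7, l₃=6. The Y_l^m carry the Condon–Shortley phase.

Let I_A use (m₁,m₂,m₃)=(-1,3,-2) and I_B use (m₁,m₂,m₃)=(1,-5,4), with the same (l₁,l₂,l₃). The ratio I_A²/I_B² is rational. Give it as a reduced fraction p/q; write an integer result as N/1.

30720/9251

Same 3,7,6: normalisation and zero-m 3j drop out of the ratio.
A: Δ: 4! 2! 10! / 17! → 1/2042040; sum: t=2:+1/645120 t=3:−1/181440 t=4:+1/829440 = -1/362880; 3j²(3 7 6; -1 3 -2) = Δ·Π!·Σ² = 256/17017  (sign -1)
B: Δ: 4! 2! 10! / 17! → 1/2042040; sum: t=0:+1/3870720 t=1:−1/2177280 t=2:+1/29030400 = -29/174182400; 3j²(3 7 6; 1 -5 4) = Δ·Π!·Σ² = 841/185640  (sign -1)
I_A²/I_B² = (256/17017)/(841/185640) = 30720/9251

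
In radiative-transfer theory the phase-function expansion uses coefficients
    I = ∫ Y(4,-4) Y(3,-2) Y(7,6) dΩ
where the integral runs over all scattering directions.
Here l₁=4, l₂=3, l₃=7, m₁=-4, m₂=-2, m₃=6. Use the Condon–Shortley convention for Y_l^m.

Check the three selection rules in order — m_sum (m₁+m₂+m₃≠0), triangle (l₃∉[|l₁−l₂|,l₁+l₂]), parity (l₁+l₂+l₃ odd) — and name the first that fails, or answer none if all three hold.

Σmᵢ = 0  ✓
l₃∈[|l₁−l₂|,l₁+l₂]=[1,7], have l₃=7  ✓
Σlᵢ = 14 ⇒ even  ✓

none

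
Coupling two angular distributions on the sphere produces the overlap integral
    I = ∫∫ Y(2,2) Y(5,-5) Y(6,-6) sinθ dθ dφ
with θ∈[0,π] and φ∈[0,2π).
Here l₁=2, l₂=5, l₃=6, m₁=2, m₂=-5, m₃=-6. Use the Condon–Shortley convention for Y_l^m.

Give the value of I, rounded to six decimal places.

2 − 5 − 6 = -9 ≠ 0: azimuthal integral kills it; I = 0

0.000000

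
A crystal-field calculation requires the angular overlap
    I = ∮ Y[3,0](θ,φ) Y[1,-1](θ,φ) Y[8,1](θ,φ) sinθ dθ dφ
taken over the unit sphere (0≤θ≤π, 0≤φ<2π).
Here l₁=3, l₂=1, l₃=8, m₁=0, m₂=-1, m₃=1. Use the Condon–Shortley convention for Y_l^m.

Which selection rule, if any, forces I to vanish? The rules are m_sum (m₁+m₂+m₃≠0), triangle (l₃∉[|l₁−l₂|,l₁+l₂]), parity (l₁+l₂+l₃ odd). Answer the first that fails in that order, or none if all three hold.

Σmᵢ = 0  ✓
l₃∈[|l₁−l₂|,l₁+l₂]=[2,4], have l₃=8  ✗
Σlᵢ = 12 ⇒ even

triangle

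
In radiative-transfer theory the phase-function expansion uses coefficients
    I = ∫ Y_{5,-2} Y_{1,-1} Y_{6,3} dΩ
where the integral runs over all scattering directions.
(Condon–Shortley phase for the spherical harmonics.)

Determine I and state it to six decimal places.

-0.245154

Rules hold: Σm=0, L=12 even, 4≤6≤6.
N = 11·3·13 = 429
Δ = 0!·10!·2!/13! = 1/858
Racah Σ t=0..0: t=0:+1/14400 = 1/14400
⇒ 3j(5 1 6; 0 0 0)² = 6/143, sgn +1
Racah Σ t=0..0: t=0:+1/60480 = 1/60480
⇒ 3j(5 1 6; -2 -1 3)² = 6/143, sgn -1
4πI² = N·(3j₀)²·(3jₘ)² = 108/143
I = -1·√(0.755245/4π) = -0.24515397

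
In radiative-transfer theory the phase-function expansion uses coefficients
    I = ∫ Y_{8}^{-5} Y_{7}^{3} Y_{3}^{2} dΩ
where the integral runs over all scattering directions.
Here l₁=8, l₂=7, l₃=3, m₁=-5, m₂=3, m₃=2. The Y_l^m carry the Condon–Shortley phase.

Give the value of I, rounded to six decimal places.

-0.085867

Rules hold: Σm=0, L=18 even, 1≤3≤15.
N = 17·15·7 = 1785
Δ = 12!·4!·2!/19! = 1/5290740
Racah Σ t=5..7: t=5:−1/7257600 t=6:+1/2073600 t=7:−1/7257600 = 1/4838400
⇒ 3j(8 7 3; 0 0 0)² = 252/20995, sgn -1
Racah Σ t=9..10: t=9:−1/52254720 t=10:+1/87091200 = -1/130636800
⇒ 3j(8 7 3; -5 3 2)² = 88/20349, sgn +1
4πI² = N·(3j₀)²·(3jₘ)² = 7392/79781
I = -1·√(0.0926536/4π) = -0.08586700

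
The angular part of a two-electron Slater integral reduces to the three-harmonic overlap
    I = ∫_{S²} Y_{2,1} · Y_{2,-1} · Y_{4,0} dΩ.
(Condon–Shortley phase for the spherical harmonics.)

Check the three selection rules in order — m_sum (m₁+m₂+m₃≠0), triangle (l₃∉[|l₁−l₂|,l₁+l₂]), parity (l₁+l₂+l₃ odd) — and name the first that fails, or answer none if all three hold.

none

m₁+m₂+m₃ = 1 − 1 + 0 = 0  ✓
triangle: |2−2|=0 ≤ l₃=4 ≤ 2+2=4  ✓
parity: l₁+l₂+l₃ = 8 is even  ✓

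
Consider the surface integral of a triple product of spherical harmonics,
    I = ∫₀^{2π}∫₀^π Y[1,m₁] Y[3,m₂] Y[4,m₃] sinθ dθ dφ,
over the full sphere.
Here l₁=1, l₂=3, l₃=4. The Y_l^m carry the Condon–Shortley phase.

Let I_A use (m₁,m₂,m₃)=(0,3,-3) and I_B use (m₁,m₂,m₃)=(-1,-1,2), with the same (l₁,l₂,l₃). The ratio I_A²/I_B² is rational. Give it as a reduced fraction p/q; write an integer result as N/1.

7/15

l's match ⇒ only the (l;m) 3-j factors differ between A and B.
A: triangle coeff Δ(1,3,4) = 1/252; Σ_t [0,0]: t=0:+1/720 = 1/720; (3j)²=1/36 [(1 3 4; 0 3 -3)], sign=-1
B: triangle coeff Δ(1,3,4) = 1/252; Σ_t [0,0]: t=0:+1/96 = 1/96; (3j)²=5/84 [(1 3 4; -1 -1 2)], sign=+1
I_A²/I_B² = (1/36)/(5/84) = 7/15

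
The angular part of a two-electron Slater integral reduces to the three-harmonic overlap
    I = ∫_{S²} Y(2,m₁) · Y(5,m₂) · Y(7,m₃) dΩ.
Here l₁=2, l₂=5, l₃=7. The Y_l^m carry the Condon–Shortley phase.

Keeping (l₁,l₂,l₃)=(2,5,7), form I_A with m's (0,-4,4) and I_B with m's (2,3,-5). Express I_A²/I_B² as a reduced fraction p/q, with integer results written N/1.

l's match ⇒ only the (l;m) 3-j factors differ between A and B.
A: triangle coeff Δ(2,5,7) = 1/15015; Σ_t [0,0]: t=0:+1/1451520 = 1/1451520; (3j)²=1/91 [(2 5 7; 0 -4 4)], sign=-1
B: triangle coeff Δ(2,5,7) = 1/15015; Σ_t [0,0]: t=0:+1/1935360 = 1/1935360; (3j)²=3/91 [(2 5 7; 2 3 -5)], sign=+1
I_A²/I_B² = (1/91)/(3/91) = 1/3

1/3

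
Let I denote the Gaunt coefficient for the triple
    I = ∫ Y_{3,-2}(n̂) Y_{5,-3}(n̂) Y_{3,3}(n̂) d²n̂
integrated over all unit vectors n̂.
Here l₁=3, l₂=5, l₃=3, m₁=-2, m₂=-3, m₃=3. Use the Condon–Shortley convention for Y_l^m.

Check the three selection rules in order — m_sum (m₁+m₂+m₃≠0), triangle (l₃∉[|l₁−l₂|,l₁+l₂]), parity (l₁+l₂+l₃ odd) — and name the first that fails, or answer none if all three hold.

m_sum

m₁+m₂+m₃ = -2 − 3 + 3 = -2  ✗
triangle: |3−5|=2 ≤ l₃=3 ≤ 3+5=8
parity: l₁+l₂+l₃ = 11 is odd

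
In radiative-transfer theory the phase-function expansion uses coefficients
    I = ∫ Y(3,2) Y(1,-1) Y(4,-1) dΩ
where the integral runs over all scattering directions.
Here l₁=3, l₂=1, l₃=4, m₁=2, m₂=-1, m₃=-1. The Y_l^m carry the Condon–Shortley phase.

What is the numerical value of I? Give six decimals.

Checks pass: Σm=0; 8 even; l₃=4∈[2,4].
(2·3+1)(2·1+1)(2·4+1) = 189
Δ: 0! 6! 2! / 9! → 1/252
sum: t=0:+1/36 = 1/36
3j²(3 1 4; 0 0 0) = Δ·Π!·Σ² = 4/63  (sign +1)
sum: t=0:+1/240 = 1/240
3j²(3 1 4; 2 -1 -1) = Δ·Π!·Σ² = 1/84  (sign -1)
combine: 4πI² = 189·4/63·1/84 = 1/7
take √, sign -1: I = -0.10662181

-0.106622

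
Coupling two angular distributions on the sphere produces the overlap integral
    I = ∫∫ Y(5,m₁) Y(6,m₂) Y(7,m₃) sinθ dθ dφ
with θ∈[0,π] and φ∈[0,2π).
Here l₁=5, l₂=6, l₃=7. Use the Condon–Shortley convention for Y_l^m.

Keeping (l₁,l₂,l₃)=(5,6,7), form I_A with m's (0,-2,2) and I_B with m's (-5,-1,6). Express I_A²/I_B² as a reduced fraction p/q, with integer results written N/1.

81/40040

l's match ⇒ only the (l;m) 3-j factors differ between A and B.
A: triangle coeff Δ(5,6,7) = 1/174594420; Σ_t [0,4]: t=0:+1/1658880 t=1:−1/207360 t=2:+1/207360 t=3:−1/1451520 t=4:+1/116121600 = -1/12902400; (3j)²=27/1293292 [(5 6 7; 0 -2 2)], sign=+1
B: triangle coeff Δ(5,6,7) = 1/174594420; Σ_t [4,4]: t=4:+1/87091200 = 1/87091200; (3j)²=10/969 [(5 6 7; -5 -1 6)], sign=-1
I_A²/I_B² = (27/1293292)/(10/969) = 81/40040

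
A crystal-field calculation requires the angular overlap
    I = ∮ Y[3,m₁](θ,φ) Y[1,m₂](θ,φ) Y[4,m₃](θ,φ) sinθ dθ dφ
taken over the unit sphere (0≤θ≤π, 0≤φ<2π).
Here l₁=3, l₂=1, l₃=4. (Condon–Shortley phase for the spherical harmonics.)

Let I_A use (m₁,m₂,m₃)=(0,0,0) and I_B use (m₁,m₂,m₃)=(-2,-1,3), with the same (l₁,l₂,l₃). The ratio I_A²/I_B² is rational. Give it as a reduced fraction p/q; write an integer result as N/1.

16/21

Same 3,1,4: normalisation and zero-m 3j drop out of the ratio.
A: Δ: 0! 6! 2! / 9! → 1/252; sum: t=0:+1/36 = 1/36; 3j²(3 1 4; 0 0 0) = Δ·Π!·Σ² = 4/63  (sign +1)
B: Δ: 0! 6! 2! / 9! → 1/252; sum: t=0:+1/240 = 1/240; 3j²(3 1 4; -2 -1 3) = Δ·Π!·Σ² = 1/12  (sign -1)
I_A²/I_B² = (4/63)/(1/12) = 16/21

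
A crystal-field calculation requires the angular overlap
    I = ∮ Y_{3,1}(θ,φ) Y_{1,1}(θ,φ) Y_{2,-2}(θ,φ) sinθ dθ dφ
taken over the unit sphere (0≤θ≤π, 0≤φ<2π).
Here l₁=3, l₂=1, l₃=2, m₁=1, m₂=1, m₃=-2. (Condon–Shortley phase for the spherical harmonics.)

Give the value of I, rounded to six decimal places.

Checks pass: Σm=0; 6 even; l₃=2∈[2,4].
(2·3+1)(2·1+1)(2·2+1) = 105
Δ: 2! 4! 0! / 7! → 1/105
sum: t=1:−1/4 = -1/4
3j²(3 1 2; 0 0 0) = Δ·Π!·Σ² = 3/35  (sign -1)
sum: t=2:+1/48 = 1/48
3j²(3 1 2; 1 1 -2) = Δ·Π!·Σ² = 1/105  (sign +1)
combine: 4πI² = 105·3/35·1/105 = 3/35
take √, sign -1: I = -0.08258890

-0.082589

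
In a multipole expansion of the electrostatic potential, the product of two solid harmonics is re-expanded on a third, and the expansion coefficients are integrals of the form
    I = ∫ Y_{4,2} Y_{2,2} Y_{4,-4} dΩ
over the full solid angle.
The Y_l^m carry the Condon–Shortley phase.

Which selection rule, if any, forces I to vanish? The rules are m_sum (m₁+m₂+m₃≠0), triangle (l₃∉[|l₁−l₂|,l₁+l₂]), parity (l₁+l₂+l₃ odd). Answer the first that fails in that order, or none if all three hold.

azimuthal sum: 2 + 2 − 4 = 0  ✓
2 ≤ 4 ≤ 6 (triangle on l)  ✓
L = 4 + 2 + 4 = 10 (even)  ✓

none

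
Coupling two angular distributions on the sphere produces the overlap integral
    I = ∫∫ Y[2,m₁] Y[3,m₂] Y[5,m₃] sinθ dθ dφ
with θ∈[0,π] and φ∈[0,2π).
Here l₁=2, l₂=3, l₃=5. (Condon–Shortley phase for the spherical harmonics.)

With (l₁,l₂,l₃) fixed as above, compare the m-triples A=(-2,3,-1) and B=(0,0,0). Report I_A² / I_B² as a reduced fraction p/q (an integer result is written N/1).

1/100

Shared (l₁,l₂,l₃)=(2,3,5): N and (l;000)² cancel in I_A²/I_B².
A: Δ = 0!·4!·6!/11! = 1/2310; Racah Σ t=0..0: t=0:+1/17280 = 1/17280; ⇒ 3j(2 3 5; -2 3 -1)² = 1/2310, sgn +1
B: Δ = 0!·4!·6!/11! = 1/2310; Racah Σ t=0..0: t=0:+1/144 = 1/144; ⇒ 3j(2 3 5; 0 0 0)² = 10/231, sgn -1
I_A²/I_B² = (1/2310)/(10/231) = 1/100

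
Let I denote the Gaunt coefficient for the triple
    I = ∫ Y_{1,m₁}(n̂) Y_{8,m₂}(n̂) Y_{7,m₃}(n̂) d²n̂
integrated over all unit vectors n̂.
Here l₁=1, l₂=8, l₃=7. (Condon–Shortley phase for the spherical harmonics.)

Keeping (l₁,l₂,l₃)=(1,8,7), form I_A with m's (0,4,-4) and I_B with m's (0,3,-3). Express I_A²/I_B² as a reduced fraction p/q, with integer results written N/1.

48/55

Shared (l₁,l₂,l₃)=(1,8,7): N and (l;000)² cancel in I_A²/I_B².
A: Δ = 2!·0!·14!/17! = 1/2040; Racah Σ t=1..1: t=1:−1/239500800 = -1/239500800; ⇒ 3j(1 8 7; 0 4 -4)² = 2/85, sgn +1
B: Δ = 2!·0!·14!/17! = 1/2040; Racah Σ t=1..1: t=1:−1/87091200 = -1/87091200; ⇒ 3j(1 8 7; 0 3 -3)² = 11/408, sgn -1
I_A²/I_B² = (2/85)/(11/408) = 48/55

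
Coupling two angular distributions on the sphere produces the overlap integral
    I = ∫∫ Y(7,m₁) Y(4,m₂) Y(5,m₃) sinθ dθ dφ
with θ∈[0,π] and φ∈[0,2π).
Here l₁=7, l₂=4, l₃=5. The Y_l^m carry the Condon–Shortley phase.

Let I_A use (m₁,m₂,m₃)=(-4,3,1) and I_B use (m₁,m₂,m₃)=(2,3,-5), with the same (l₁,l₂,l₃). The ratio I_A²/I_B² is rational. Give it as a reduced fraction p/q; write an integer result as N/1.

308/135

Shared (l₁,l₂,l₃)=(7,4,5): N and (l;000)² cancel in I_A²/I_B².
A: Δ = 6!·8!·2!/17! = 1/6126120; Racah Σ t=5..6: t=5:−1/345600 t=6:+1/518400 = -1/1036800; ⇒ 3j(7 4 5; -4 3 1)² = 7/2210, sgn -1
B: Δ = 6!·8!·2!/17! = 1/6126120; Racah Σ t=5..5: t=5:−1/9676800 = -1/9676800; ⇒ 3j(7 4 5; 2 3 -5)² = 27/19448, sgn -1
I_A²/I_B² = (7/2210)/(27/19448) = 308/135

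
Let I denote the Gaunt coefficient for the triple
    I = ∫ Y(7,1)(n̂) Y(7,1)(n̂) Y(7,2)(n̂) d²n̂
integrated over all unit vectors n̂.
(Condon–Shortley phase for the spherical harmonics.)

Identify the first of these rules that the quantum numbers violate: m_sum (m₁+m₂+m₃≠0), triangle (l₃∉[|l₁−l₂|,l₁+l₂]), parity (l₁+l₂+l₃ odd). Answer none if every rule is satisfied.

m_sum

azimuthal sum: 1 + 1 + 2 = 4  ✗
0 ≤ 7 ≤ 14 (triangle on l)
L = 7 + 7 + 7 = 21 (odd)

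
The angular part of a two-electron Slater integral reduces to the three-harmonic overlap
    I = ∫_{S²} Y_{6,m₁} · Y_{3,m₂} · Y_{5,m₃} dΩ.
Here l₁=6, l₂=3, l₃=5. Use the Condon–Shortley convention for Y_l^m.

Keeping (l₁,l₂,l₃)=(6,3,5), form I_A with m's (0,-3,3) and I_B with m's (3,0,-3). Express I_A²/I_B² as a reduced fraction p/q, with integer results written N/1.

Same 6,3,5: normalisation and zero-m 3j drop out of the ratio.
A: Δ: 4! 8! 2! / 15! → 1/675675; sum: t=0:+1/69120 = 1/69120; 3j²(6 3 5; 0 -3 3) = Δ·Π!·Σ² = 4/429  (sign +1)
B: Δ: 4! 8! 2! / 15! → 1/675675; sum: t=1:−1/17280 t=2:+1/20160 t=3:−1/483840 = -1/96768; 3j²(6 3 5; 3 0 -3) = Δ·Π!·Σ² = 1/1001  (sign -1)
I_A²/I_B² = (4/429)/(1/1001) = 28/3

28/3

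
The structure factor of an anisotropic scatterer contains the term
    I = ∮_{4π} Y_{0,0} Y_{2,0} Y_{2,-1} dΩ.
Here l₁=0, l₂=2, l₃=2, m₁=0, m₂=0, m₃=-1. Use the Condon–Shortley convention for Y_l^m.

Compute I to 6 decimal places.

0.000000

0 + 0 − 1 = -1 ≠ 0: azimuthal integral kills it; I = 0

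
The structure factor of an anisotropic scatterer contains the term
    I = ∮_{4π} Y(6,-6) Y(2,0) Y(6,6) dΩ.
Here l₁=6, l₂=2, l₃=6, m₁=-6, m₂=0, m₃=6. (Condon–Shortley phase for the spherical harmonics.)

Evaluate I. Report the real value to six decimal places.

Checks pass: Σm=0; 14 even; l₃=6∈[4,8].
(2·6+1)(2·2+1)(2·6+1) = 845
Δ: 2! 10! 2! / 15! → 1/90090
sum: t=0:+1/69120 t=1:−1/14400 t=2:+1/69120 = -7/172800
3j²(6 2 6; 0 0 0) = Δ·Π!·Σ² = 14/715  (sign -1)
sum: t=2:+1/14515200 = 1/14515200
3j²(6 2 6; -6 0 6) = Δ·Π!·Σ² = 22/455  (sign +1)
combine: 4πI² = 845·14/715·22/455 = 4/5
take √, sign -1: I = -0.25231325

-0.252313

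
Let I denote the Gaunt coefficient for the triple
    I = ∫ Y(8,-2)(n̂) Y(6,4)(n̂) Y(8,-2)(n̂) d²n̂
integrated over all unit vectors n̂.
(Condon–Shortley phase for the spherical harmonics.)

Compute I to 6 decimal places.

Checks pass: Σm=0; 22 even; l₃=8∈[2,14].
(2·8+1)(2·6+1)(2·8+1) = 3757
Δ: 6! 10! 6! / 23! → 1/13742520792
sum: t=0:+1/41803776000 t=1:−1/435456000 t=2:+1/39813120 t=3:−1/18662400 t=4:+1/39813120 t=5:−1/435456000 t=6:+1/41803776000 = -11/1393459200
3j²(8 6 8; 0 0 0) = Δ·Π!·Σ² = 600/96577  (sign -1)
sum: t=4:+1/597196800 t=5:−1/207360000 t=6:+1/597196800 = -11/7464960000
3j²(8 6 8; -2 4 -2) = Δ·Π!·Σ² = 756/96577  (sign -1)
combine: 4πI² = 3757·600/96577·756/96577 = 453600/2482597
take √, sign +1: I = 0.12058089

0.120581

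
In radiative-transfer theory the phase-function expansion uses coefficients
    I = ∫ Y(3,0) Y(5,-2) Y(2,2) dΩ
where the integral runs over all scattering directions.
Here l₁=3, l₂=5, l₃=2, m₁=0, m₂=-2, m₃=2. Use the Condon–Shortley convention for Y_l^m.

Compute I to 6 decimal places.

0.141758

m-sum 0 ✓  L=10 even ✓  2≤2≤8 ✓
Π(2lᵢ+1) = 7×11×5 = 385
triangle coeff Δ(3,5,2) = 1/2310
Σ_t [3,3]: t=3:−1/144 = -1/144
(3j)²=10/231 [(3 5 2; 0 0 0)], sign=-1
Σ_t [3,3]: t=3:−1/864 = -1/864
(3j)²=1/66 [(3 5 2; 0 -2 2)], sign=-1
⇒ 4πI² = 25/99
I = (+1)√(25/99/(4π)) = 0.14175797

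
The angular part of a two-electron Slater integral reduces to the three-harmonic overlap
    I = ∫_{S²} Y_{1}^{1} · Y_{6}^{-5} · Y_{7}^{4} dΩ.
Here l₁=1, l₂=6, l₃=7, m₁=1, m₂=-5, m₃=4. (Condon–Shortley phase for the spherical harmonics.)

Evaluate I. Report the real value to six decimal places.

m-sum 0 ✓  L=14 even ✓  5≤7≤7 ✓
Π(2lᵢ+1) = 3×13×15 = 585
triangle coeff Δ(1,6,7) = 1/1365
Σ_t [0,0]: t=0:+1/518400 = 1/518400
(3j)²=7/195 [(1 6 7; 0 0 0)], sign=-1
Σ_t [0,0]: t=0:+1/79833600 = 1/79833600
(3j)²=1/455 [(1 6 7; 1 -5 4)], sign=-1
⇒ 4πI² = 3/65
I = (+1)√(3/65/(4π)) = 0.06060368

0.060604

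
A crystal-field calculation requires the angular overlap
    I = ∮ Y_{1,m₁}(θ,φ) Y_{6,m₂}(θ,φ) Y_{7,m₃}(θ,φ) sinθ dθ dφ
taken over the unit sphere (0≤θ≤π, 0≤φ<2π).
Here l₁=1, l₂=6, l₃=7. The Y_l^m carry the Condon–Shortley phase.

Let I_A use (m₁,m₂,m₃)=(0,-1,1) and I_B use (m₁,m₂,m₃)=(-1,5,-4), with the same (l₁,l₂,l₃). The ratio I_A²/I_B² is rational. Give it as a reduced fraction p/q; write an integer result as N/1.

Same 1,6,7: normalisation and zero-m 3j drop out of the ratio.
A: Δ: 0! 2! 12! / 15! → 1/1365; sum: t=0:+1/604800 = 1/604800; 3j²(1 6 7; 0 -1 1) = Δ·Π!·Σ² = 16/455  (sign +1)
B: Δ: 0! 2! 12! / 15! → 1/1365; sum: t=0:+1/79833600 = 1/79833600; 3j²(1 6 7; -1 5 -4) = Δ·Π!·Σ² = 1/455  (sign -1)
I_A²/I_B² = (16/455)/(1/455) = 16/1

16/1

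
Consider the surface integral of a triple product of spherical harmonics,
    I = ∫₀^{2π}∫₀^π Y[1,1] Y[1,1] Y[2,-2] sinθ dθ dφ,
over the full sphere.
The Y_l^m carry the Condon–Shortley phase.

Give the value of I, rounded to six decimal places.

Rules hold: Σm=0, L=4 even, 0≤2≤2.
N = 3·3·5 = 45
Δ = 0!·2!·2!/5! = 1/30
Racah Σ t=0..0: t=0:+1/1 = 1/1
⇒ 3j(1 1 2; 0 0 0)² = 2/15, sgn +1
Racah Σ t=0..0: t=0:+1/4 = 1/4
⇒ 3j(1 1 2; 1 1 -2)² = 1/5, sgn +1
4πI² = N·(3j₀)²·(3jₘ)² = 6/5
I = +1·√(1.2/4π) = 0.30901936

0.309019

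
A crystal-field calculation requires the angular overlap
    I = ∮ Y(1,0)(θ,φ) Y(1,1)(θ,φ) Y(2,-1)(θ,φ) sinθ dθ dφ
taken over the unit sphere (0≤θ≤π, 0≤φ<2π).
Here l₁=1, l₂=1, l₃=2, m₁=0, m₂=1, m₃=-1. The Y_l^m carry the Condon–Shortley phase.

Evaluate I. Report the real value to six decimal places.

-0.218510

m-sum 0 ✓  L=4 even ✓  0≤2≤2 ✓
Π(2lᵢ+1) = 3×3×5 = 45
triangle coeff Δ(1,1,2) = 1/30
Σ_t [0,0]: t=0:+1/1 = 1/1
(3j)²=2/15 [(1 1 2; 0 0 0)], sign=+1
Σ_t [0,0]: t=0:+1/2 = 1/2
(3j)²=1/10 [(1 1 2; 0 1 -1)], sign=-1
⇒ 4πI² = 3/5
I = (-1)√(3/5/(4π)) = -0.21850969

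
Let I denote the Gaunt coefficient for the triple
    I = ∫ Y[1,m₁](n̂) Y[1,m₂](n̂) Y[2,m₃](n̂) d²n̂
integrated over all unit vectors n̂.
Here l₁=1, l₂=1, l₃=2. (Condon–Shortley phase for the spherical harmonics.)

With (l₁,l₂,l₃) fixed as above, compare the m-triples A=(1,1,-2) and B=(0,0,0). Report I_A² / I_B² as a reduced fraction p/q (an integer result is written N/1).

3/2

l's match ⇒ only the (l;m) 3-j factors differ between A and B.
A: triangle coeff Δ(1,1,2) = 1/30; Σ_t [0,0]: t=0:+1/4 = 1/4; (3j)²=1/5 [(1 1 2; 1 1 -2)], sign=+1
B: triangle coeff Δ(1,1,2) = 1/30; Σ_t [0,0]: t=0:+1/1 = 1/1; (3j)²=2/15 [(1 1 2; 0 0 0)], sign=+1
I_A²/I_B² = (1/5)/(2/15) = 3/2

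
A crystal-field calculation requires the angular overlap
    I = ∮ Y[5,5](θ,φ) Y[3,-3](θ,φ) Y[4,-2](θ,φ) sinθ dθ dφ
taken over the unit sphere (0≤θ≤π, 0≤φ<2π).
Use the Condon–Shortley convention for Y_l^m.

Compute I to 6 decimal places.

m-sum 0 ✓  L=12 even ✓  2≤4≤8 ✓
Π(2lᵢ+1) = 11×7×9 = 693
triangle coeff Δ(5,3,4) = 1/180180
Σ_t [1,3]: t=1:−1/576 t=2:+1/144 t=3:−1/576 = 1/288
(3j)²=20/1001 [(5 3 4; 0 0 0)], sign=+1
Σ_t [0,0]: t=0:+1/34560 = 1/34560
(3j)²=5/286 [(5 3 4; 5 -3 -2)], sign=+1
⇒ 4πI² = 450/1859
I = (+1)√(450/1859/(4π)) = 0.13879110

0.138791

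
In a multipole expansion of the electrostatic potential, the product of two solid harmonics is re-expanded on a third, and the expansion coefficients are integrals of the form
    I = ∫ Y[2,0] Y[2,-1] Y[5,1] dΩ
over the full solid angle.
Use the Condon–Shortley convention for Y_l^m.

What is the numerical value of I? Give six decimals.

0.000000

triangle: need 0≤l₃≤4, have 5; I=0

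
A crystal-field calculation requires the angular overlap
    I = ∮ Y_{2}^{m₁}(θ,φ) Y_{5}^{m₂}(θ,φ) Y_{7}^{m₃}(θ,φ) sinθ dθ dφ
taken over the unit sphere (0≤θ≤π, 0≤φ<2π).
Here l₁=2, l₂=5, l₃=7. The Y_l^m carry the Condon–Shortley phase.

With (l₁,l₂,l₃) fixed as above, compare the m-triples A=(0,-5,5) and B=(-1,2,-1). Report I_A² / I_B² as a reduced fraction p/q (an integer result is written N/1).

33/80

l's match ⇒ only the (l;m) 3-j factors differ between A and B.
A: triangle coeff Δ(2,5,7) = 1/15015; Σ_t [0,0]: t=0:+1/14515200 = 1/14515200; (3j)²=2/455 [(2 5 7; 0 -5 5)], sign=+1
B: triangle coeff Δ(2,5,7) = 1/15015; Σ_t [0,0]: t=0:+1/181440 = 1/181440; (3j)²=32/3003 [(2 5 7; -1 2 -1)], sign=+1
I_A²/I_B² = (2/455)/(32/3003) = 33/80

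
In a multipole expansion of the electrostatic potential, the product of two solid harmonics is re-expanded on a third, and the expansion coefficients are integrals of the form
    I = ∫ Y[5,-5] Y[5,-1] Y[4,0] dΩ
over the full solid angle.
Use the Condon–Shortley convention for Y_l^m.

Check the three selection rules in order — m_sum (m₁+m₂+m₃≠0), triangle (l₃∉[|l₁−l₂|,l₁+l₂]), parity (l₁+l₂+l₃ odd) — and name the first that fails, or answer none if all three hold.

Σmᵢ = -6  ✗
l₃∈[|l₁−l₂|,l₁+l₂]=[0,10], have l₃=4
Σlᵢ = 14 ⇒ even

m_sum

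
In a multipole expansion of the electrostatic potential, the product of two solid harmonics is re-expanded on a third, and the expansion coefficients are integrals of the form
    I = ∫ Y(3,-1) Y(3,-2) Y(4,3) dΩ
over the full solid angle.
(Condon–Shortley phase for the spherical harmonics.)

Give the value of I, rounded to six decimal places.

-0.095955

Checks pass: Σm=0; 10 even; l₃=4∈[0,6].
(2·3+1)(2·3+1)(2·4+1) = 441
Δ: 2! 4! 4! / 11! → 1/34650
sum: t=0:+1/72 t=1:−1/16 t=2:+1/72 = -5/144
3j²(3 3 4; 0 0 0) = Δ·Π!·Σ² = 2/77  (sign -1)
sum: t=0:+1/288 t=1:−1/144 = -1/288
3j²(3 3 4; -1 -2 3) = Δ·Π!·Σ² = 1/99  (sign +1)
combine: 4πI² = 441·2/77·1/99 = 14/121
take √, sign -1: I = -0.09595473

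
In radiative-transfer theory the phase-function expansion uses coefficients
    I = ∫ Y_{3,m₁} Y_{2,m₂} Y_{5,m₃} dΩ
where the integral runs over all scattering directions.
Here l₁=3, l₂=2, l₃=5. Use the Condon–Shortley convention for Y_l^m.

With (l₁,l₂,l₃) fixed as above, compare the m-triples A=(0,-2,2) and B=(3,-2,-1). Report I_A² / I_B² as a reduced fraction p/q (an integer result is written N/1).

l's match ⇒ only the (l;m) 3-j factors differ between A and B.
A: triangle coeff Δ(3,2,5) = 1/2310; Σ_t [0,0]: t=0:+1/864 = 1/864; (3j)²=1/66 [(3 2 5; 0 -2 2)], sign=-1
B: triangle coeff Δ(3,2,5) = 1/2310; Σ_t [0,0]: t=0:+1/17280 = 1/17280; (3j)²=1/2310 [(3 2 5; 3 -2 -1)], sign=+1
I_A²/I_B² = (1/66)/(1/2310) = 35/1

35/1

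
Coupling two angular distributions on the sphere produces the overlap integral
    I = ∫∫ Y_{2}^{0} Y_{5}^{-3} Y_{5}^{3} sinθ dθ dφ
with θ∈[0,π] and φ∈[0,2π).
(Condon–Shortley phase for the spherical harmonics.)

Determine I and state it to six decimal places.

-0.016174

m-sum 0 ✓  L=12 even ✓  3≤5≤7 ✓
Π(2lᵢ+1) = 5×11×11 = 605
triangle coeff Δ(2,5,5) = 1/38610
Σ_t [0,2]: t=0:+1/2880 t=1:−1/576 t=2:+1/2880 = -1/960
(3j)²=10/429 [(2 5 5; 0 0 0)], sign=+1
Σ_t [0,2]: t=0:+1/5760 t=1:−1/5040 t=2:+1/161280 = -1/53760
(3j)²=1/4290 [(2 5 5; 0 -3 3)], sign=-1
⇒ 4πI² = 5/1521
I = (-1)√(5/1521/(4π)) = -0.01617393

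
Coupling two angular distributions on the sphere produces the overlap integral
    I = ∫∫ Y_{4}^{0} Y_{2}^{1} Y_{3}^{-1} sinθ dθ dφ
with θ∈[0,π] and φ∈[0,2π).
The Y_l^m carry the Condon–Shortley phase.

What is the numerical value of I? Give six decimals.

Σlᵢ=9 odd — θ-integrand is odd under cosθ→−cosθ; I=0

0.000000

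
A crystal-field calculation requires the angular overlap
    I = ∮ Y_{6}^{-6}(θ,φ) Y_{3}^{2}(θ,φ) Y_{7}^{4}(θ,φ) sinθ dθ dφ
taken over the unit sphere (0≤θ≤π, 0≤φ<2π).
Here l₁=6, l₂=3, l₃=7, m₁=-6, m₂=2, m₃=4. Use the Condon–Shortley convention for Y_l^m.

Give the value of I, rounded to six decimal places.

Rules hold: Σm=0, L=16 even, 3≤7≤9.
N = 13·7·15 = 1365
Δ = 2!·10!·4!/17! = 1/2042040
Racah Σ t=0..2: t=0:+1/207360 t=1:−1/57600 t=2:+1/207360 = -1/129600
⇒ 3j(6 3 7; 0 0 0)² = 168/12155, sgn +1
Racah Σ t=2..2: t=2:+1/43545600 = 1/43545600
⇒ 3j(6 3 7; -6 2 4)² = 11/3094, sgn -1
4πI² = N·(3j₀)²·(3jₘ)² = 252/3757
I = -1·√(0.0670748/4π) = -0.07305917

-0.073059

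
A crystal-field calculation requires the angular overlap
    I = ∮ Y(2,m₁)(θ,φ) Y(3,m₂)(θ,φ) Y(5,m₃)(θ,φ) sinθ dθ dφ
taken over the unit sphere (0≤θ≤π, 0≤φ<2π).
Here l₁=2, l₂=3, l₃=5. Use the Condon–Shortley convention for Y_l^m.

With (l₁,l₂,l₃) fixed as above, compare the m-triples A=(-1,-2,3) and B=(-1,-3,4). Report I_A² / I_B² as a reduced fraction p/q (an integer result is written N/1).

4/3

Shared (l₁,l₂,l₃)=(2,3,5): N and (l;000)² cancel in I_A²/I_B².
A: Δ = 0!·4!·6!/11! = 1/2310; Racah Σ t=0..0: t=0:+1/720 = 1/720; ⇒ 3j(2 3 5; -1 -2 3)² = 8/165, sgn +1
B: Δ = 0!·4!·6!/11! = 1/2310; Racah Σ t=0..0: t=0:+1/4320 = 1/4320; ⇒ 3j(2 3 5; -1 -3 4)² = 2/55, sgn -1
I_A²/I_B² = (8/165)/(2/55) = 4/3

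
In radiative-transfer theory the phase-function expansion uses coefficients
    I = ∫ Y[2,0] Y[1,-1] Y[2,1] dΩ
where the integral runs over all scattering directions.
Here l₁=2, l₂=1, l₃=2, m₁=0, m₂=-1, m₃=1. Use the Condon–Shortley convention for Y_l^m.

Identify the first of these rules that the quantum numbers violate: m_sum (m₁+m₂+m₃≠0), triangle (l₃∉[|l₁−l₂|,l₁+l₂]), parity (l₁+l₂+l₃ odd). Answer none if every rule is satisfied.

parity

Σmᵢ = 0  ✓
l₃∈[|l₁−l₂|,l₁+l₂]=[1,3], have l₃=2  ✓
Σlᵢ = 5 ⇒ odd  ✗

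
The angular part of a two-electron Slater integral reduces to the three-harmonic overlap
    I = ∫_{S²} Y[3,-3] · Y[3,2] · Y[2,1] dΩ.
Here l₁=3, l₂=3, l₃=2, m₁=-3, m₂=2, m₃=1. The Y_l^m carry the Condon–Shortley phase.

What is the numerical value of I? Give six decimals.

-0.210261

m-sum 0 ✓  L=8 even ✓  0≤2≤6 ✓
Π(2lᵢ+1) = 7×7×5 = 245
triangle coeff Δ(3,3,2) = 1/3780
Σ_t [1,3]: t=1:−1/24 t=2:+1/4 t=3:−1/24 = 1/6
(3j)²=4/105 [(3 3 2; 0 0 0)], sign=+1
Σ_t [4,4]: t=4:+1/48 = 1/48
(3j)²=5/84 [(3 3 2; -3 2 1)], sign=-1
⇒ 4πI² = 5/9
I = (-1)√(5/9/(4π)) = -0.21026104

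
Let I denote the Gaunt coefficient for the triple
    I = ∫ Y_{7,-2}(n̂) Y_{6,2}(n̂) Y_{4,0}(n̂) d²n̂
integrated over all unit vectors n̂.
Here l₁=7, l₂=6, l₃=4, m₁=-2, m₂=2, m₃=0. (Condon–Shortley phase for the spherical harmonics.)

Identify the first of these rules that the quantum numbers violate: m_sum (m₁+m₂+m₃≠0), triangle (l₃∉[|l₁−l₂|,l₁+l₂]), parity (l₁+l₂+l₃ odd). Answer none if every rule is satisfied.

Σmᵢ = 0  ✓
l₃∈[|l₁−l₂|,l₁+l₂]=[1,13], have l₃=4  ✓
Σlᵢ = 17 ⇒ odd  ✗

parity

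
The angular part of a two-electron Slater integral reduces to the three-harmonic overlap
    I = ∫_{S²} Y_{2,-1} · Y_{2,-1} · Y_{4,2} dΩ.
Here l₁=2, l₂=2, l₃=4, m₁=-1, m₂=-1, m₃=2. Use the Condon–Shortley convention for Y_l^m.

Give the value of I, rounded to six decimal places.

Rules hold: Σm=0, L=8 even, 0≤4≤4.
N = 5·5·9 = 225
Δ = 0!·4!·4!/9! = 1/630
Racah Σ t=0..0: t=0:+1/16 = 1/16
⇒ 3j(2 2 4; 0 0 0)² = 2/35, sgn +1
Racah Σ t=0..0: t=0:+1/36 = 1/36
⇒ 3j(2 2 4; -1 -1 2)² = 4/63, sgn +1
4πI² = N·(3j₀)²·(3jₘ)² = 40/49
I = +1·√(0.816327/4π) = 0.25487487

0.254875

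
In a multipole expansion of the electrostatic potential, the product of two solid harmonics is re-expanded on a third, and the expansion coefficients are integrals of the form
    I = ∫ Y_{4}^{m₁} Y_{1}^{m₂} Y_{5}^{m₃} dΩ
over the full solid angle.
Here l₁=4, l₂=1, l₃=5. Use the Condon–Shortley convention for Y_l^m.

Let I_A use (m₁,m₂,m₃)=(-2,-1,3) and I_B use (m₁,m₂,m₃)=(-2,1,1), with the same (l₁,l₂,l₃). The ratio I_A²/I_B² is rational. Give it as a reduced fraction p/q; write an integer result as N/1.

14/3

l's match ⇒ only the (l;m) 3-j factors differ between A and B.
A: triangle coeff Δ(4,1,5) = 1/495; Σ_t [0,0]: t=0:+1/2880 = 1/2880; (3j)²=28/495 [(4 1 5; -2 -1 3)], sign=+1
B: triangle coeff Δ(4,1,5) = 1/495; Σ_t [0,0]: t=0:+1/2880 = 1/2880; (3j)²=2/165 [(4 1 5; -2 1 1)], sign=+1
I_A²/I_B² = (28/495)/(2/165) = 14/3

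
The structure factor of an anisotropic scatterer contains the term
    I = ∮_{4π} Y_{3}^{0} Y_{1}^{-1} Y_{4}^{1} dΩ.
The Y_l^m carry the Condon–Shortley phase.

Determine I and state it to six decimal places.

Rules hold: Σm=0, L=8 even, 2≤4≤4.
N = 7·3·9 = 189
Δ = 0!·6!·2!/9! = 1/252
Racah Σ t=0..0: t=0:+1/36 = 1/36
⇒ 3j(3 1 4; 0 0 0)² = 4/63, sgn +1
Racah Σ t=0..0: t=0:+1/72 = 1/72
⇒ 3j(3 1 4; 0 -1 1)² = 5/126, sgn -1
4πI² = N·(3j₀)²·(3jₘ)² = 10/21
I = -1·√(0.47619/4π) = -0.19466390

-0.194664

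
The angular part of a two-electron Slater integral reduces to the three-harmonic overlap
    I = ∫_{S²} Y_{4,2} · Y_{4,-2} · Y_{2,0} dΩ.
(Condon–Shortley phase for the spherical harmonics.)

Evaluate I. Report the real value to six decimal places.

0.065536

Checks pass: Σm=0; 10 even; l₃=2∈[0,8].
(2·4+1)(2·4+1)(2·2+1) = 405
Δ: 6! 2! 2! / 11! → 1/13860
sum: t=2:+1/192 t=3:−1/36 t=4:+1/192 = -5/288
3j²(4 4 2; 0 0 0) = Δ·Π!·Σ² = 20/693  (sign -1)
sum: t=0:+1/2880 t=1:−1/120 t=2:+1/192 = -1/360
3j²(4 4 2; 2 -2 0) = Δ·Π!·Σ² = 16/3465  (sign -1)
combine: 4πI² = 405·20/693·16/3465 = 320/5929
take √, sign +1: I = 0.06553591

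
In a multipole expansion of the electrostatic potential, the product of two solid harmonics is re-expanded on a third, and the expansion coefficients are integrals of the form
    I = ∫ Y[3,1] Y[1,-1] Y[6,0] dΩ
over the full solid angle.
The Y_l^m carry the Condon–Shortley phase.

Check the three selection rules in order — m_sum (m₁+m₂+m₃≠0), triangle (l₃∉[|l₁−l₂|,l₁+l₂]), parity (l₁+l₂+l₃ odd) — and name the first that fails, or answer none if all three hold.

azimuthal sum: 1 − 1 + 0 = 0  ✓
2 ≤ 6 ≤ 4 (triangle on l)  ✗
L = 3 + 1 + 6 = 10 (even)

triangle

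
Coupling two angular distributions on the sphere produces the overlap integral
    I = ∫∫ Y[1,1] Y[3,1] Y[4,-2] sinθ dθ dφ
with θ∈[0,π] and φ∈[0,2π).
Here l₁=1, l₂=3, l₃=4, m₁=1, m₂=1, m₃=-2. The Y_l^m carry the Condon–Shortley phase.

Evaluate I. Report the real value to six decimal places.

m-sum 0 ✓  L=8 even ✓  2≤4≤4 ✓
Π(2lᵢ+1) = 3×7×9 = 189
triangle coeff Δ(1,3,4) = 1/252
Σ_t [0,0]: t=0:+1/36 = 1/36
(3j)²=4/63 [(1 3 4; 0 0 0)], sign=+1
Σ_t [0,0]: t=0:+1/96 = 1/96
(3j)²=5/84 [(1 3 4; 1 1 -2)], sign=+1
⇒ 4πI² = 5/7
I = (+1)√(5/7/(4π)) = 0.23841361

0.238414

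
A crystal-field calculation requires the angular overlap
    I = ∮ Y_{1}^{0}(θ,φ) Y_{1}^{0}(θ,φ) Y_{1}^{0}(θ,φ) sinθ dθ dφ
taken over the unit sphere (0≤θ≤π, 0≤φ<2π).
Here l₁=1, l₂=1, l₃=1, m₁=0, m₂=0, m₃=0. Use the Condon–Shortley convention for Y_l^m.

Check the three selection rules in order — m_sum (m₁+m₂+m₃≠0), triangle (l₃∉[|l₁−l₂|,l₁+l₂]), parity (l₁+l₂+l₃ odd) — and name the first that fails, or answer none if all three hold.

parity

azimuthal sum: 0 + 0 + 0 = 0  ✓
0 ≤ 1 ≤ 2 (triangle on l)  ✓
L = 1 + 1 + 1 = 3 (odd)  ✗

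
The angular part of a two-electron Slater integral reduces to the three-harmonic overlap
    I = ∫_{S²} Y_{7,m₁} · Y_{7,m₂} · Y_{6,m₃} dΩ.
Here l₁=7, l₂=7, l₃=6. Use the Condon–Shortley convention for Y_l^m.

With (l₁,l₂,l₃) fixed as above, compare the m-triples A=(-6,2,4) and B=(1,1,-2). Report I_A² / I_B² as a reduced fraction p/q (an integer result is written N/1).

429/250

Same 7,7,6: normalisation and zero-m 3j drop out of the ratio.
A: Δ: 8! 6! 6! / 21! → 1/2444321880; sum: t=7:−1/174182400 t=8:+1/580608000 = -1/248832000; 3j²(7 7 6; -6 2 4) = Δ·Π!·Σ² = 21/1615  (sign -1)
B: Δ: 8! 6! 6! / 21! → 1/2444321880; sum: t=2:+1/49766400 t=3:−1/3110400 t=4:+1/1327104 t=5:−1/3110400 t=6:+1/49766400 = 1/6635520; 3j²(7 7 6; 1 1 -2) = Δ·Π!·Σ² = 350/46189  (sign +1)
I_A²/I_B² = (21/1615)/(350/46189) = 429/250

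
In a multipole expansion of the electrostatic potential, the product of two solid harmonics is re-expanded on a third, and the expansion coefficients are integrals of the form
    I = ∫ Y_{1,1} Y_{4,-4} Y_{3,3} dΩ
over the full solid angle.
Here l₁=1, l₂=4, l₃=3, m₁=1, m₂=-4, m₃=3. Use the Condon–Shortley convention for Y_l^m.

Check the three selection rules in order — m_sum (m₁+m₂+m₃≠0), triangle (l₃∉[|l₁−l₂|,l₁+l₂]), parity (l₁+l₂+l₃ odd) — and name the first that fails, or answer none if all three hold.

none

azimuthal sum: 1 − 4 + 3 = 0  ✓
3 ≤ 3 ≤ 5 (triangle on l)  ✓
L = 1 + 4 + 3 = 8 (even)  ✓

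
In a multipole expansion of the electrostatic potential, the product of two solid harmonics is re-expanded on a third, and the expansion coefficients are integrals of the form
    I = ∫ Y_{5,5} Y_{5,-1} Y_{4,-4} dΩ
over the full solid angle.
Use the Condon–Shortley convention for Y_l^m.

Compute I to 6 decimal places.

-0.075170

Rules hold: Σm=0, L=14 even, 0≤4≤10.
N = 11·11·9 = 1089
Δ = 6!·4!·4!/15! = 1/3153150
Racah Σ t=1..5: t=1:−1/69120 t=2:+1/1728 t=3:−1/576 t=4:+1/1728 t=5:−1/69120 = -7/11520
⇒ 3j(5 5 4; 0 0 0)² = 2/143, sgn -1
Racah Σ t=0..0: t=0:+1/414720 = 1/414720
⇒ 3j(5 5 4; 5 -1 -4)² = 2/429, sgn +1
4πI² = N·(3j₀)²·(3jₘ)² = 12/169
I = -1·√(0.0710059/4π) = -0.07516962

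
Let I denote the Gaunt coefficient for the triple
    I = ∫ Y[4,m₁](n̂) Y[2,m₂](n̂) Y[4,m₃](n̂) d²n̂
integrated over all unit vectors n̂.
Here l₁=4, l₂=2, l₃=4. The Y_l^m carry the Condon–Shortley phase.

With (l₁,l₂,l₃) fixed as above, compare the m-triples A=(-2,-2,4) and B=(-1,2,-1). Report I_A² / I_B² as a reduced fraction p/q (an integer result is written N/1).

7/25

Same 4,2,4: normalisation and zero-m 3j drop out of the ratio.
A: Δ: 2! 6! 2! / 11! → 1/13860; sum: t=0:+1/2880 = 1/2880; 3j²(4 2 4; -2 -2 4) = Δ·Π!·Σ² = 2/165  (sign +1)
B: Δ: 2! 6! 2! / 11! → 1/13860; sum: t=2:+1/144 = 1/144; 3j²(4 2 4; -1 2 -1) = Δ·Π!·Σ² = 10/231  (sign -1)
I_A²/I_B² = (2/165)/(10/231) = 7/25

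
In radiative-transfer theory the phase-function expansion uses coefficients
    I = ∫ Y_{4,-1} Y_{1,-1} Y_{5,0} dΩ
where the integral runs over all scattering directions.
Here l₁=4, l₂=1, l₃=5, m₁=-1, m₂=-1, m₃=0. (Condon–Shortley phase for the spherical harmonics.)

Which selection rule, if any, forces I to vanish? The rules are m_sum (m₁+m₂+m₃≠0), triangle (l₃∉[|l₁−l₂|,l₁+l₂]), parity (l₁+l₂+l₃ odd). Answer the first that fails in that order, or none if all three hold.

m₁+m₂+m₃ = -1 − 1 + 0 = -2  ✗
triangle: |4−1|=3 ≤ l₃=5 ≤ 4+1=5
parity: l₁+l₂+l₃ = 10 is even

m_sum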